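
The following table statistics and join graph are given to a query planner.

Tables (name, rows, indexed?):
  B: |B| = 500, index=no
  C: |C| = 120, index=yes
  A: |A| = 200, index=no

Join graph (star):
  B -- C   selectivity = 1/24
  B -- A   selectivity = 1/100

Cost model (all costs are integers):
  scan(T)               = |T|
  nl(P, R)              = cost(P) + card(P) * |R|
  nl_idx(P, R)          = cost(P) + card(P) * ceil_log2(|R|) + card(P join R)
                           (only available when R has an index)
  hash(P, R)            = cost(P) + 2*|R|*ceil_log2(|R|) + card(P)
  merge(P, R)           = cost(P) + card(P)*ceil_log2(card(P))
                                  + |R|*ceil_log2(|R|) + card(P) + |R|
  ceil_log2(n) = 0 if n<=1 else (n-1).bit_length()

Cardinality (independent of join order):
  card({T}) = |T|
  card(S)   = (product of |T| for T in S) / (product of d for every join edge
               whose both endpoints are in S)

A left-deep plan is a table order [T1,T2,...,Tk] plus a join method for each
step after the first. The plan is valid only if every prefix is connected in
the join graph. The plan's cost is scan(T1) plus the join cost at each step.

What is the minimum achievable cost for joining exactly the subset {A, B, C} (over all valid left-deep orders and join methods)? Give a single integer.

6880

Selinger DP over subsets of {A,B,C}:
  {B}: scan cost=500, card=500
  {C}: scan cost=120, card=120
  {A}: scan cost=200, card=200
  {BC}: card=2500; try (C,hash)→2680, (B,merge)→6080, (C,merge)→6460, (C,nl_idx)→6500, (B,hash)→9240, (B,nl)→60120 …(+1); best=2680 via (C,hash)
  {AB}: card=1000; try (A,hash)→4200, (B,merge)→7000, (A,merge)→7300, (B,hash)→9400, (B,nl)→100200, (A,nl)→100500; best=4200 via (A,hash)
  {ABC}: card=5000; try (C,hash)→6880, (A,hash)→8380, (C,merge)→16160, (C,nl_idx)→16200, (A,merge)→36980, (C,nl)→124200 …(+1); best=6880 via (C,hash)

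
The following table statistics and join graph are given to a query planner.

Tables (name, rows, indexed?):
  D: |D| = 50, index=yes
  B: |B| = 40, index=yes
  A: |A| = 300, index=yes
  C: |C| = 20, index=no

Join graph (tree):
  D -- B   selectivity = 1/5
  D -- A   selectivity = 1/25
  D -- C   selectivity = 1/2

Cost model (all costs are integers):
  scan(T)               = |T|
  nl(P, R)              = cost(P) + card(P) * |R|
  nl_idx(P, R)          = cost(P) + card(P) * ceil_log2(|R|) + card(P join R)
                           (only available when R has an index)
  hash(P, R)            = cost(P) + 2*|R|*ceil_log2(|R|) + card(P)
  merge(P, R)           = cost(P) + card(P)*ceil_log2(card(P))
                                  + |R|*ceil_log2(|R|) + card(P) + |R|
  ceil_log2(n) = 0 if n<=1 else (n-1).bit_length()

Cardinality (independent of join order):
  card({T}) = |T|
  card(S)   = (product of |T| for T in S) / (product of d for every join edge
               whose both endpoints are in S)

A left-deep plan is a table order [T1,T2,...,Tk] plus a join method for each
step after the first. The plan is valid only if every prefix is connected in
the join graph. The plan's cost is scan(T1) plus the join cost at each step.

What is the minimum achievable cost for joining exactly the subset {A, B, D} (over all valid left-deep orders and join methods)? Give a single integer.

Selinger DP over subsets of {A,B,D}:
  {D}: scan cost=50, card=50
  {B}: scan cost=40, card=40
  {A}: scan cost=300, card=300
  {BD}: card=400; try (B,hash)→580, (D,merge)→670, (D,hash)→680, (D,nl_idx)→680, (B,merge)→680, (B,nl_idx)→750 …(+2); best=580 via (B,hash)
  {AD}: card=600; try (A,nl_idx)→1100, (D,hash)→1200, (D,nl_idx)→2700, (A,merge)→3400, (D,merge)→3650, (A,hash)→5500 …(+2); best=1100 via (A,nl_idx)
  {ABD}: card=4800; try (B,hash)→2180, (A,hash)→6380, (A,merge)→7580, (B,merge)→7980, (A,nl_idx)→8980, (B,nl_idx)→9500 …(+2); best=2180 via (B,hash)

2180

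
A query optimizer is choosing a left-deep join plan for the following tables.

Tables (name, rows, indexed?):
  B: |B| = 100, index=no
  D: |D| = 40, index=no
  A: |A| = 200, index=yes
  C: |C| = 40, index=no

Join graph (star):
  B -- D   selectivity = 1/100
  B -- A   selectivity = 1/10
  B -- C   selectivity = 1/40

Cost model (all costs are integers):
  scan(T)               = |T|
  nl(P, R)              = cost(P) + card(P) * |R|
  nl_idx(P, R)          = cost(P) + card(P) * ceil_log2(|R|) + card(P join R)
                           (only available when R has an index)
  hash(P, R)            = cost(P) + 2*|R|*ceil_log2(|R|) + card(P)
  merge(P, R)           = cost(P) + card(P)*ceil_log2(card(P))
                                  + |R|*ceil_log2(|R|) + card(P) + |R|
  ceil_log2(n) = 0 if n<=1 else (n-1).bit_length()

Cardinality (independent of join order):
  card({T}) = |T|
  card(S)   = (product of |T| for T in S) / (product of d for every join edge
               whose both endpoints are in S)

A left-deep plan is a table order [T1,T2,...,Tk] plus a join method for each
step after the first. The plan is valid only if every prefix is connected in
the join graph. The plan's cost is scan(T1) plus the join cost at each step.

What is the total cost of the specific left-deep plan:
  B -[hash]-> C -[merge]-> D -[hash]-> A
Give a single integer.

5000

step 1: scan B: cost=100, card=100
step 2: join C via hash
    card(P join C) = 100*40/(40) = 100
    cost = 100 + 2*40*6 + 100 = 680
step 3: join D via merge
    card(P join D) = 100*40/(100) = 40
    cost = 680 + 100*7 + 40*6 + 100 + 40 = 1760
step 4: join A via hash
    card(P join A) = 40*200/(10) = 800
    cost = 1760 + 2*200*8 + 40 = 5000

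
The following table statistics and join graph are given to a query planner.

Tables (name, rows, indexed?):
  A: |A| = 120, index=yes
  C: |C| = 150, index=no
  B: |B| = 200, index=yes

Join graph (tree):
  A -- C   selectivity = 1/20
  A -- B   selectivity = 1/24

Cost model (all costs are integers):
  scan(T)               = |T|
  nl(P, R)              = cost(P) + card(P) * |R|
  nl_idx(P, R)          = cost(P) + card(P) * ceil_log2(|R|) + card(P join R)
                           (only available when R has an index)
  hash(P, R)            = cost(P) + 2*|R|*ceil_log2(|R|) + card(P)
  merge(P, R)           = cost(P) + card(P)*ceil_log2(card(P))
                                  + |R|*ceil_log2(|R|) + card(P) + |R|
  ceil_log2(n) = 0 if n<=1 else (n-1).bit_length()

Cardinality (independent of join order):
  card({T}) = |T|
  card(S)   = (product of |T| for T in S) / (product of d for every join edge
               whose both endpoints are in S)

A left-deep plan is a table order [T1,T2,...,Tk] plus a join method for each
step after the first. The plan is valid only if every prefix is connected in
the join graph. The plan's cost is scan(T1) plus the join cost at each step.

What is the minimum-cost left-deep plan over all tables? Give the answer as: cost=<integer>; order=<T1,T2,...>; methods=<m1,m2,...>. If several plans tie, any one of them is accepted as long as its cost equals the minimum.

cost=5480; order=A,B,C; methods=nl_idx,hash

Selinger DP (subsets sized 1..n):
  {A}: scan cost=120, card=120
  {C}: scan cost=150, card=150
  {B}: scan cost=200, card=200
  {AC}: card=900; try (A,hash)→1980, (A,nl_idx)→2100, (C,merge)→2430, (A,merge)→2460, (C,hash)→2640, (C,nl)→18120 …(+1); best=1980 via (A,hash)
  {AB}: card=1000; try (B,nl_idx)→2080, (A,hash)→2080, (A,nl_idx)→2600, (B,merge)→2880, (A,merge)→2960, (B,hash)→3440 …(+2); best=2080 via (B,nl_idx)
  {ABC}: card=7500; try (C,hash)→5480, (B,hash)→6080, (B,merge)→13680, (C,merge)→14430, (B,nl_idx)→16680, (C,nl)→152080 …(+1); best=5480 via (C,hash)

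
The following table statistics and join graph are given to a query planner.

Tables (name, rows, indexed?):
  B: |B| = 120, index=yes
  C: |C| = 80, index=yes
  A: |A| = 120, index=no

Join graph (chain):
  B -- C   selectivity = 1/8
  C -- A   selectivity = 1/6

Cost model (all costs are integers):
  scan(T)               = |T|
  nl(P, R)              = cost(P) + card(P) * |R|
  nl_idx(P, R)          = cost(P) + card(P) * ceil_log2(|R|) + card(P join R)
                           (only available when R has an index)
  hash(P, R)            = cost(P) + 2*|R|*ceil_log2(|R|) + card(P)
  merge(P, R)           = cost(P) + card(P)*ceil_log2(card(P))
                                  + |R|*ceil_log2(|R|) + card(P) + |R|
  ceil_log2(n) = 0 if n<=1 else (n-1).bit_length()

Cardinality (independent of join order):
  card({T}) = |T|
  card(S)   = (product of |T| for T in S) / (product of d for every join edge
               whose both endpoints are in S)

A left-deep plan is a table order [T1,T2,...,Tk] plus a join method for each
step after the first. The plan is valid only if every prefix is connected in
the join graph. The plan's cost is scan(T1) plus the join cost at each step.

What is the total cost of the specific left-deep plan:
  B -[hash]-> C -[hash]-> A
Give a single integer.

step 1: scan B: cost=120, card=120
step 2: join C via hash
    card(P join C) = 120*80/(8) = 1200
    cost = 120 + 2*80*7 + 120 = 1360
step 3: join A via hash
    card(P join A) = 1200*120/(6) = 24000
    cost = 1360 + 2*120*7 + 1200 = 4240

4240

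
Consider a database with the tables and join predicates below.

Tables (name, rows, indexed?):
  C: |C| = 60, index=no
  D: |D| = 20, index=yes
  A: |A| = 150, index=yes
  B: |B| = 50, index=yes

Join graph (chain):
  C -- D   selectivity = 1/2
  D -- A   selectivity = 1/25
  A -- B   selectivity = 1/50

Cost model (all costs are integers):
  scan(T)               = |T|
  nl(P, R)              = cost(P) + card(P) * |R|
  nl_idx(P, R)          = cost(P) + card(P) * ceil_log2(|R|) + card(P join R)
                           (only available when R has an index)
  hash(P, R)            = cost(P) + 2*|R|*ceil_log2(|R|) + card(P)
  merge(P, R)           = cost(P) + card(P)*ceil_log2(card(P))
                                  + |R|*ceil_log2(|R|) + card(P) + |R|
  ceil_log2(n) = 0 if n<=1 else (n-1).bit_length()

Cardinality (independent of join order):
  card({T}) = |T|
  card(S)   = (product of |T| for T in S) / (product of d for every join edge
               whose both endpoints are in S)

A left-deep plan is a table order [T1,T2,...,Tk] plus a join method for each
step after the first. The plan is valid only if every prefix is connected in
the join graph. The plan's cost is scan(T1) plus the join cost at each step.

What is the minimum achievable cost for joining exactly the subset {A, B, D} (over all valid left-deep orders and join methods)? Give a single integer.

950

Selinger DP over subsets of {A,B,D}:
  {D}: scan cost=20, card=20
  {A}: scan cost=150, card=150
  {B}: scan cost=50, card=50
  {AD}: card=120; try (A,nl_idx)→300, (D,hash)→500, (D,nl_idx)→1020, (A,merge)→1490, (D,merge)→1620, (A,hash)→2440 …(+2); best=300 via (A,nl_idx)
  {AB}: card=150; try (A,nl_idx)→600, (B,hash)→900, (B,nl_idx)→1200, (A,merge)→1750, (B,merge)→1850, (A,hash)→2500 …(+2); best=600 via (A,nl_idx)
  {ABD}: card=120; try (D,hash)→950, (B,hash)→1020, (B,nl_idx)→1140, (D,nl_idx)→1470, (B,merge)→1610, (D,merge)→2070 …(+2); best=950 via (D,hash)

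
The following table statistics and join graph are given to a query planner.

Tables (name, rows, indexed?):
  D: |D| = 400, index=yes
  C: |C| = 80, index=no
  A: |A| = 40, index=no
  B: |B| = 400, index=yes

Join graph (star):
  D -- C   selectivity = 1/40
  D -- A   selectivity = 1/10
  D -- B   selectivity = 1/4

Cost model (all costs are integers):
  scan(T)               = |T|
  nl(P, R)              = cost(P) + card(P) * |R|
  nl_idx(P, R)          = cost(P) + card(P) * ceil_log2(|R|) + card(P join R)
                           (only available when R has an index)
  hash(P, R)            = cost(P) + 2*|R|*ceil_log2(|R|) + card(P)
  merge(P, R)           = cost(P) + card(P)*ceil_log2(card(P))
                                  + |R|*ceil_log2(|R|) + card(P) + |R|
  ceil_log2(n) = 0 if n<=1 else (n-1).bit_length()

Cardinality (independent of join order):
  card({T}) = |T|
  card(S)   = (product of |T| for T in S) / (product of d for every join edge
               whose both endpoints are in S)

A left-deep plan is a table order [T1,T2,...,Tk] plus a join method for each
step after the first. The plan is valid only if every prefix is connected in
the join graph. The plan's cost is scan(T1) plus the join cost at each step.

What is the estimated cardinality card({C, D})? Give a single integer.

800

Tables in S: C(80), D(400)
Edges inside S: D-C(d=40)
numerator = 80 * 400 = 32000
denominator = 40 = 40
card(S) = 32000 / 40 = 800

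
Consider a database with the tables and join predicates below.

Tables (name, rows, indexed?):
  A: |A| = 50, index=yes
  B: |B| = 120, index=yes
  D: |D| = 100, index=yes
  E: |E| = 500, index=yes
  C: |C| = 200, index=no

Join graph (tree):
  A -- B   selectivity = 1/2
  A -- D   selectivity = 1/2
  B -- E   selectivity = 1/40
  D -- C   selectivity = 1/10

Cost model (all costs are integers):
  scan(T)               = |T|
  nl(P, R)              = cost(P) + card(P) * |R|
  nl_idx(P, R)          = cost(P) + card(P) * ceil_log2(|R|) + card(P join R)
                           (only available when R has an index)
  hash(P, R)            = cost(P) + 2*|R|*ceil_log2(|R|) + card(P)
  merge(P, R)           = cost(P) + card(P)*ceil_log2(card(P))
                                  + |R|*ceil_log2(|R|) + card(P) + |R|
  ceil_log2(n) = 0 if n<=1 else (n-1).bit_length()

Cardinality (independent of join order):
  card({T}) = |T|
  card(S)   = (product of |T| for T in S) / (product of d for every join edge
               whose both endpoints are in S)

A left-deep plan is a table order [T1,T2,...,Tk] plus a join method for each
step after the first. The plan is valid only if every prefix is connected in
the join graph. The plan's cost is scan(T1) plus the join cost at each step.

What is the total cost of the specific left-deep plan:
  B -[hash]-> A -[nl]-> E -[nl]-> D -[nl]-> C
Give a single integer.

380250840

step 1: scan B: cost=120, card=120
step 2: join A via hash
    card(P join A) = 120*50/(2) = 3000
    cost = 120 + 2*50*6 + 120 = 840
step 3: join E via nl
    card(P join E) = 3000*500/(40) = 37500
    cost = 840 + 3000*500 = 1500840
step 4: join D via nl
    card(P join D) = 37500*100/(2) = 1875000
    cost = 1500840 + 37500*100 = 5250840
step 5: join C via nl
    card(P join C) = 1875000*200/(10) = 37500000
    cost = 5250840 + 1875000*200 = 380250840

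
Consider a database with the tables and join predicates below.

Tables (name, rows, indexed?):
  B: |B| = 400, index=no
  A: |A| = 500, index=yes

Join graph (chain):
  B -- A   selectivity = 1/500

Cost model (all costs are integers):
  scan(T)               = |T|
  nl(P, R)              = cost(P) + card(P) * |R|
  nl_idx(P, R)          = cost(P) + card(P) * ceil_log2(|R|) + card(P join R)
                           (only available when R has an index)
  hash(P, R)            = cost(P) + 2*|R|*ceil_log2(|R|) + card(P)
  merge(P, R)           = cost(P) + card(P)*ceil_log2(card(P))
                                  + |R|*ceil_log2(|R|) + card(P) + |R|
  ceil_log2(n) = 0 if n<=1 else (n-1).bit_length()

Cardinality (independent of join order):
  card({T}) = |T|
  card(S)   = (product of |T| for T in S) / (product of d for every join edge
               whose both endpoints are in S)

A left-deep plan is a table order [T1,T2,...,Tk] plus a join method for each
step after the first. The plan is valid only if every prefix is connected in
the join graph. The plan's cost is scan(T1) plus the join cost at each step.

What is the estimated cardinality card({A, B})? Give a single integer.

400

Tables in S: A(500), B(400)
Edges inside S: B-A(d=500)
numerator = 500 * 400 = 200000
denominator = 500 = 500
card(S) = 200000 / 500 = 400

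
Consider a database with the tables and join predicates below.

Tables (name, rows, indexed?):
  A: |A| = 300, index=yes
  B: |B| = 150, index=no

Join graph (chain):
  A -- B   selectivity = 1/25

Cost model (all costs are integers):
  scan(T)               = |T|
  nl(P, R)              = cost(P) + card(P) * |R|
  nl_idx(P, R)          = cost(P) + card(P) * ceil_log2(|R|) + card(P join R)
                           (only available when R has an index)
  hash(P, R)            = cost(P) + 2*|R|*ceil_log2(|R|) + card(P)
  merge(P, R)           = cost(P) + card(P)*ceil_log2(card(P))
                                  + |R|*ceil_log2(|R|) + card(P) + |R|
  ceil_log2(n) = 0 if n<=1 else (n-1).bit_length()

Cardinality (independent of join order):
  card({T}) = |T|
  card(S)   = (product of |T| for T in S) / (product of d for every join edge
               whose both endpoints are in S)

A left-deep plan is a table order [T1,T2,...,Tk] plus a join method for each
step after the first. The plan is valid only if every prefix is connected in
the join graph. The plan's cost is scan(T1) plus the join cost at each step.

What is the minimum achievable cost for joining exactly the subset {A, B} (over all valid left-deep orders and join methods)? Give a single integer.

Selinger DP over subsets of {A,B}:
  {A}: scan cost=300, card=300
  {B}: scan cost=150, card=150
  {AB}: card=1800; try (B,hash)→3000, (A,nl_idx)→3300, (A,merge)→4500, (B,merge)→4650, (A,hash)→5700, (A,nl)→45150 …(+1); best=3000 via (B,hash)

3000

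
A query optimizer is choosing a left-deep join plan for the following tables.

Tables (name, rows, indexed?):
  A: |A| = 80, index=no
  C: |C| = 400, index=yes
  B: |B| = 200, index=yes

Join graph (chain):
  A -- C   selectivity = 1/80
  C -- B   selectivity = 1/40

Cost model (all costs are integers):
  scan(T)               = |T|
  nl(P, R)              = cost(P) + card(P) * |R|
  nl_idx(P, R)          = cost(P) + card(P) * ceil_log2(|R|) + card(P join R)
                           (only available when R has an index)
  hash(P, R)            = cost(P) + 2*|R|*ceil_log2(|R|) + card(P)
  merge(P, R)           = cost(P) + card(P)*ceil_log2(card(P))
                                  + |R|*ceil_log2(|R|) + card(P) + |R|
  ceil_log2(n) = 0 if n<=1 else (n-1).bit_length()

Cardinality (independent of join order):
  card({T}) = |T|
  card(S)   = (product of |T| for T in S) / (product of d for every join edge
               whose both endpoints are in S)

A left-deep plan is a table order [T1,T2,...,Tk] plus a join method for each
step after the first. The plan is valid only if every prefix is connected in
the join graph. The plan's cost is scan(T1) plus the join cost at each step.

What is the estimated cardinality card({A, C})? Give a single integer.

400

Tables in S: A(80), C(400)
Edges inside S: A-C(d=80)
numerator = 80 * 400 = 32000
denominator = 80 = 80
card(S) = 32000 / 80 = 400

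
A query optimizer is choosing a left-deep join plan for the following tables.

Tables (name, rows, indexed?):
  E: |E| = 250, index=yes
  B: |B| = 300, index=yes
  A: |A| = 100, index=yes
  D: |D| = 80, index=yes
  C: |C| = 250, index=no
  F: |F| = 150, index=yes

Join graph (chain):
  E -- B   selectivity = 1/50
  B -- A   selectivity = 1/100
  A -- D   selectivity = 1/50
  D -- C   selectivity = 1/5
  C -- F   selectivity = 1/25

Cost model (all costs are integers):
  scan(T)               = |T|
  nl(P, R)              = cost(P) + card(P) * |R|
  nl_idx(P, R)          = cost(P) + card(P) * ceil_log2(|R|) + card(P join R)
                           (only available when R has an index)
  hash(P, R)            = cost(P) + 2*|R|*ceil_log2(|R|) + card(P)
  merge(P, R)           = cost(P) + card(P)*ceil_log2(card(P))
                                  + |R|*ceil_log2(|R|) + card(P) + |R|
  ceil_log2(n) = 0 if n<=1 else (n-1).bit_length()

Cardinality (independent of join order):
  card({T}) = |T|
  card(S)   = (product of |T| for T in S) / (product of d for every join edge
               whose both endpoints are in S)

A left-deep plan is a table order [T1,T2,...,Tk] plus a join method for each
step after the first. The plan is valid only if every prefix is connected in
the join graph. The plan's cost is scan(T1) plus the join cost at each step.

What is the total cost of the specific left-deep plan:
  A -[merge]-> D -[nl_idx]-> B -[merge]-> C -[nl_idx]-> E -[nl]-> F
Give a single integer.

step 1: scan A: cost=100, card=100
step 2: join D via merge
    card(P join D) = 100*80/(50) = 160
    cost = 100 + 100*7 + 80*7 + 100 + 80 = 1540
step 3: join B via nl_idx
    card(P join B) = 160*300/(100) = 480
    cost = 1540 + 160*9 + 480 = 3460
step 4: join C via merge
    card(P join C) = 480*250/(5) = 24000
    cost = 3460 + 480*9 + 250*8 + 480 + 250 = 10510
step 5: join E via nl_idx
    card(P join E) = 24000*250/(50) = 120000
    cost = 10510 + 24000*8 + 120000 = 322510
step 6: join F via nl
    card(P join F) = 120000*150/(25) = 720000
    cost = 322510 + 120000*150 = 18322510

18322510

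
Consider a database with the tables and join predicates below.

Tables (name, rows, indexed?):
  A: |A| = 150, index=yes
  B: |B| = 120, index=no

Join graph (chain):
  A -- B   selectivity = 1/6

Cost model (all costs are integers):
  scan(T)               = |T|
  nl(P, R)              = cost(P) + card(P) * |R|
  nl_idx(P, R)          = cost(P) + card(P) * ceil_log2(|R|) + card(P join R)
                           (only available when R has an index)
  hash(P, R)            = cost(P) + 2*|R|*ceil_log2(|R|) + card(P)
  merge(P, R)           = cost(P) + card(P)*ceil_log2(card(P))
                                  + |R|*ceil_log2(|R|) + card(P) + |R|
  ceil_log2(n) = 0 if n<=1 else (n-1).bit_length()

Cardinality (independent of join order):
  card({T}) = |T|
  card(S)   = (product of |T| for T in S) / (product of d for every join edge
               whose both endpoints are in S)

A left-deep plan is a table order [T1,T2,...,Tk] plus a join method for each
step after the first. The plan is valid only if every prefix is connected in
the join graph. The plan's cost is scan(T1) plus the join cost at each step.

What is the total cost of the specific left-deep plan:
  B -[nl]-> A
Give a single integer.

18120

step 1: scan B: cost=120, card=120
step 2: join A via nl
    card(P join A) = 120*150/(6) = 3000
    cost = 120 + 120*150 = 18120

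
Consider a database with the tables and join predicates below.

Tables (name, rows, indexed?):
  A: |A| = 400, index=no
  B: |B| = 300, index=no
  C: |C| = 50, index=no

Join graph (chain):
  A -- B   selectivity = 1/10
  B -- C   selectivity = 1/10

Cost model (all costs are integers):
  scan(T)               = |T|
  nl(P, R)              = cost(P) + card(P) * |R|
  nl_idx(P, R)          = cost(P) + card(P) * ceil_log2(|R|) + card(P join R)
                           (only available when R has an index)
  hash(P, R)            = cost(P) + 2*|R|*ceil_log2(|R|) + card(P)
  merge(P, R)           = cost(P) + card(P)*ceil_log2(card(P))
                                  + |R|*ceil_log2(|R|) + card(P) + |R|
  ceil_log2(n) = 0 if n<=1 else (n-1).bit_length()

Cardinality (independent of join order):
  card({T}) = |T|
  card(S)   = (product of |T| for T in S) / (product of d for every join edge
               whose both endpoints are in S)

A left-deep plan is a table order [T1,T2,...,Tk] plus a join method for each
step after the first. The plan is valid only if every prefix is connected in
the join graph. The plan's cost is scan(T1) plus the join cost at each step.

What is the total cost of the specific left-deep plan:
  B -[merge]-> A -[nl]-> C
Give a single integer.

step 1: scan B: cost=300, card=300
step 2: join A via merge
    card(P join A) = 300*400/(10) = 12000
    cost = 300 + 300*9 + 400*9 + 300 + 400 = 7300
step 3: join C via nl
    card(P join C) = 12000*50/(10) = 60000
    cost = 7300 + 12000*50 = 607300

607300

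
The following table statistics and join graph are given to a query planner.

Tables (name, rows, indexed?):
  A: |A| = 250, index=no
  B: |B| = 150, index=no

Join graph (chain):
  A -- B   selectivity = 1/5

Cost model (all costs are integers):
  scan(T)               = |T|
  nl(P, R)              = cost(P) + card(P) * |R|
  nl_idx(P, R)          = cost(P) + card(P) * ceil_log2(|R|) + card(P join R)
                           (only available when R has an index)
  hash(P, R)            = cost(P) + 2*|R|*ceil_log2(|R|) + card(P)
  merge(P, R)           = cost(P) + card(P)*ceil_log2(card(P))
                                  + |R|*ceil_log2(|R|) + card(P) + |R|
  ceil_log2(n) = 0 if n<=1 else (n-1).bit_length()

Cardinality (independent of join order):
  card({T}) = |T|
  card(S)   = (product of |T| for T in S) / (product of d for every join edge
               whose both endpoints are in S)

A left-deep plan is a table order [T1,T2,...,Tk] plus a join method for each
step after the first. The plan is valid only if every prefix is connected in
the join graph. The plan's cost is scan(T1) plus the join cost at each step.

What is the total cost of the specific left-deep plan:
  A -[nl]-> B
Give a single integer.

step 1: scan A: cost=250, card=250
step 2: join B via nl
    card(P join B) = 250*150/(5) = 7500
    cost = 250 + 250*150 = 37750

37750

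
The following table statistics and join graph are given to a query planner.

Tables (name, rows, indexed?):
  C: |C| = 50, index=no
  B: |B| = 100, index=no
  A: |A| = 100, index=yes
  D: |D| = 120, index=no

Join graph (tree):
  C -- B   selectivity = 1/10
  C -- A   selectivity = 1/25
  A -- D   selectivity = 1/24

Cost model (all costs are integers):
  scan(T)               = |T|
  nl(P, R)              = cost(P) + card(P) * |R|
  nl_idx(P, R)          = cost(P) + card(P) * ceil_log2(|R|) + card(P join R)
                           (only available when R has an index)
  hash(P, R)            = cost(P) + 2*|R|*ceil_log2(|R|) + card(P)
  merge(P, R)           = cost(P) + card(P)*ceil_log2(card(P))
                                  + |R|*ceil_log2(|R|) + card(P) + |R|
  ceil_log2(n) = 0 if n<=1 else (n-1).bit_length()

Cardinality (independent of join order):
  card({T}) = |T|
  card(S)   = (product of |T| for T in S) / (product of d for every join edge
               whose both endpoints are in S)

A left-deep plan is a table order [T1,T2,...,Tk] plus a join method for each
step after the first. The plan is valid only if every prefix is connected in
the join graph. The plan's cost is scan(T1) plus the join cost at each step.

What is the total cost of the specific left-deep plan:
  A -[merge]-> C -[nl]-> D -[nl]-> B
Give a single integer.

125250

step 1: scan A: cost=100, card=100
step 2: join C via merge
    card(P join C) = 100*50/(25) = 200
    cost = 100 + 100*7 + 50*6 + 100 + 50 = 1250
step 3: join D via nl
    card(P join D) = 200*120/(24) = 1000
    cost = 1250 + 200*120 = 25250
step 4: join B via nl
    card(P join B) = 1000*100/(10) = 10000
    cost = 25250 + 1000*100 = 125250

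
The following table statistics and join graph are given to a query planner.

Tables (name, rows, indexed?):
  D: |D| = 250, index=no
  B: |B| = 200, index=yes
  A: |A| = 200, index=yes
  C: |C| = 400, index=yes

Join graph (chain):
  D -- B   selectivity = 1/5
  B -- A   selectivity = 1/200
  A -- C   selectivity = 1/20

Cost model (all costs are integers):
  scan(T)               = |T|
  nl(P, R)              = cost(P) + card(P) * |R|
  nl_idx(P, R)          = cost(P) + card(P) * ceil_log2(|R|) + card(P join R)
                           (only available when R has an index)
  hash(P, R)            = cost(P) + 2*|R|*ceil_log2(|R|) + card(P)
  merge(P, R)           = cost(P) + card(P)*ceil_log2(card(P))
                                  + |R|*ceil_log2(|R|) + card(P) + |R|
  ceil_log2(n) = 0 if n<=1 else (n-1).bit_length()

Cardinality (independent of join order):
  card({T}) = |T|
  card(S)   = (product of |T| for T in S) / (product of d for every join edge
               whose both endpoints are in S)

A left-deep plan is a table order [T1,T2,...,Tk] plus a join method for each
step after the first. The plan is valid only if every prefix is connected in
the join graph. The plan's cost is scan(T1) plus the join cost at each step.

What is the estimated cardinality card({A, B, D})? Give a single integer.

Tables in S: A(200), B(200), D(250)
Edges inside S: D-B(d=5), B-A(d=200)
numerator = 200 * 200 * 250 = 10000000
denominator = 5 * 200 = 1000
card(S) = 10000000 / 1000 = 10000

10000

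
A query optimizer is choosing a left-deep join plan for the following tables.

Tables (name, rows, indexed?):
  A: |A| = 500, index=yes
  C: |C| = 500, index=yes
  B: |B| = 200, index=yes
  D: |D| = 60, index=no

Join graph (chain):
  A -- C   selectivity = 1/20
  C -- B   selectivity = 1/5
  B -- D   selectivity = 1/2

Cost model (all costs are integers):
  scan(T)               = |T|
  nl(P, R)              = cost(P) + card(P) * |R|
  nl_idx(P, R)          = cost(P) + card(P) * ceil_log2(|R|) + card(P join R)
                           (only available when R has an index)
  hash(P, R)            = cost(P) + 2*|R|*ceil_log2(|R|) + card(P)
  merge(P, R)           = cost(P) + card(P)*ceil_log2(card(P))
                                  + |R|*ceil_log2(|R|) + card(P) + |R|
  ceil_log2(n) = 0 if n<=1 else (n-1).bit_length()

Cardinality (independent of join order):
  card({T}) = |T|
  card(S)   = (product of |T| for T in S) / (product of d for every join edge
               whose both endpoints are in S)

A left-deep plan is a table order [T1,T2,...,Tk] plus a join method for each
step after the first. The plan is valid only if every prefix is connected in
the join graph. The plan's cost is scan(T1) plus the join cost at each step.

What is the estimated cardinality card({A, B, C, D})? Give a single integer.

Tables in S: A(500), B(200), C(500), D(60)
Edges inside S: A-C(d=20), C-B(d=5), B-D(d=2)
numerator = 500 * 200 * 500 * 60 = 3000000000
denominator = 20 * 5 * 2 = 200
card(S) = 3000000000 / 200 = 15000000

15000000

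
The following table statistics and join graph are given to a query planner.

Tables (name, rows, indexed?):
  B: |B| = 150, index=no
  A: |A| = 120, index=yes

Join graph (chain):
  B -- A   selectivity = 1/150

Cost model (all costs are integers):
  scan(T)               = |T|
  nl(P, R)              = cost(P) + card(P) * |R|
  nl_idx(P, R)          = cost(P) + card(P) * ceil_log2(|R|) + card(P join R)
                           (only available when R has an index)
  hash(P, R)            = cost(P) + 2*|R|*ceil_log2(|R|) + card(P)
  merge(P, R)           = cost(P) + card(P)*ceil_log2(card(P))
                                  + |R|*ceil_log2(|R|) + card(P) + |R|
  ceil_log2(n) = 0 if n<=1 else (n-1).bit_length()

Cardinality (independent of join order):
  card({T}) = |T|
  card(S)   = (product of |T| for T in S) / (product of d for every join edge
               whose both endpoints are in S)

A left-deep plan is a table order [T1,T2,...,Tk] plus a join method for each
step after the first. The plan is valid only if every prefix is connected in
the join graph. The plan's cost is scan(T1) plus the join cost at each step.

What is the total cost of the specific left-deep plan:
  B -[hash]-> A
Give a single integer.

step 1: scan B: cost=150, card=150
step 2: join A via hash
    card(P join A) = 150*120/(150) = 120
    cost = 150 + 2*120*7 + 150 = 1980

1980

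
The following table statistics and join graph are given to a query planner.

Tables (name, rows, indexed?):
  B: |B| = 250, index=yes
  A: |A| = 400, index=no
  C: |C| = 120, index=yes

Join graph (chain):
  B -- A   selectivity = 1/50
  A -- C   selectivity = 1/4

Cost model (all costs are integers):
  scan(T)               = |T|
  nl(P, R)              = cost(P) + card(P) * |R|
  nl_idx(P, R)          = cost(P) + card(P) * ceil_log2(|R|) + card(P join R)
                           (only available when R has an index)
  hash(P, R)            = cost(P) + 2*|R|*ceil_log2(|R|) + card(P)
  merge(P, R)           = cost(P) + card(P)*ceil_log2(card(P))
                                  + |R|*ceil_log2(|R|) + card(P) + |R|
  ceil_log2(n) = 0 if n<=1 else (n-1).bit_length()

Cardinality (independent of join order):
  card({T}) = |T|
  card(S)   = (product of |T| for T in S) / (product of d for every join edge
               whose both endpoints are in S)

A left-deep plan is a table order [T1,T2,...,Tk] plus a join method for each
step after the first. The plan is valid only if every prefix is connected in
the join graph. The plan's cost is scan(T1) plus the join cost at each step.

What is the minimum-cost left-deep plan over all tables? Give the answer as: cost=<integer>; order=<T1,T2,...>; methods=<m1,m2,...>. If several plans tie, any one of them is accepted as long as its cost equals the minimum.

cost=8480; order=A,B,C; methods=hash,hash

Selinger DP (subsets sized 1..n):
  {B}: scan cost=250, card=250
  {A}: scan cost=400, card=400
  {C}: scan cost=120, card=120
  {AB}: card=2000; try (B,hash)→4800, (B,nl_idx)→5600, (A,merge)→6500, (B,merge)→6650, (A,hash)→7700, (A,nl)→100250 …(+1); best=4800 via (B,hash)
  {AC}: card=12000; try (C,hash)→2480, (A,merge)→5080, (C,merge)→5360, (A,hash)→7440, (C,nl_idx)→15200, (A,nl)→48120 …(+1); best=2480 via (C,hash)
  {ABC}: card=60000; try (C,hash)→8480, (B,hash)→18480, (C,merge)→29760, (C,nl_idx)→78800, (B,nl_idx)→158480, (B,merge)→184730 …(+2); best=8480 via (C,hash)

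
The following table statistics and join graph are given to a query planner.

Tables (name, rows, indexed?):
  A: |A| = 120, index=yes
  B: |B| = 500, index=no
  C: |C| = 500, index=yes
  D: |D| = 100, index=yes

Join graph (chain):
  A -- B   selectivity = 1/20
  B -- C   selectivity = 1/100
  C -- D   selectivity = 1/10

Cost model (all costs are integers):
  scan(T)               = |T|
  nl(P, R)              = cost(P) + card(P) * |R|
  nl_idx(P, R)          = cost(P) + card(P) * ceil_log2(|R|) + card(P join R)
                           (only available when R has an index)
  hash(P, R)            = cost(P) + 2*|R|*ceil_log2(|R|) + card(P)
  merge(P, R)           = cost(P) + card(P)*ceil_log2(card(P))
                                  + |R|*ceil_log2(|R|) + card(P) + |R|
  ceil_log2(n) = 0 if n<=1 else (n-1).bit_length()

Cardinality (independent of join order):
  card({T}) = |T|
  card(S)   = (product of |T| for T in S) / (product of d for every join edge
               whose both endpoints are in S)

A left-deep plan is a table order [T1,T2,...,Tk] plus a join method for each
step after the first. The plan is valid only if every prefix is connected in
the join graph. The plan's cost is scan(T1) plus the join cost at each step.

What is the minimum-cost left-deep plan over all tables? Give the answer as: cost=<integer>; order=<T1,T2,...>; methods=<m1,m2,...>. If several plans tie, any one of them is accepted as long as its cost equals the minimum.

cost=28080; order=B,C,A,D; methods=nl_idx,hash,hash

Selinger DP (subsets sized 1..n):
  {A}: scan cost=120, card=120
  {B}: scan cost=500, card=500
  {C}: scan cost=500, card=500
  {D}: scan cost=100, card=100
  {AB}: card=3000; try (A,hash)→2680, (B,merge)→6080, (A,merge)→6460, (A,nl_idx)→7000, (B,hash)→9240, (B,nl)→60120 …(+1); best=2680 via (A,hash)
  {BC}: card=2500; try (C,nl_idx)→7500, (C,hash)→10000, (B,hash)→10000, (C,merge)→10500, (B,merge)→10500, (C,nl)→250500 …(+1); best=7500 via (C,nl_idx)
  {CD}: card=5000; try (D,hash)→2400, (C,merge)→5900, (C,nl_idx)→6000, (D,merge)→6300, (D,nl_idx)→9000, (C,hash)→9200 …(+2); best=2400 via (D,hash)
  {ABC}: card=15000; try (A,hash)→11680, (C,hash)→14680, (A,nl_idx)→40000, (A,merge)→40960, (C,nl_idx)→44680, (C,merge)→46680 …(+2); best=11680 via (A,hash)
  {BCD}: card=25000; try (D,hash)→11400, (B,hash)→16400, (D,merge)→40800, (D,nl_idx)→50000, (B,merge)→77400, (D,nl)→257500 …(+1); best=11400 via (D,hash)
  {ABCD}: card=150000; try (D,hash)→28080, (A,hash)→38080, (D,merge)→237480, (D,nl_idx)→266680, (A,nl_idx)→336400, (A,merge)→412360 …(+2); best=28080 via (D,hash)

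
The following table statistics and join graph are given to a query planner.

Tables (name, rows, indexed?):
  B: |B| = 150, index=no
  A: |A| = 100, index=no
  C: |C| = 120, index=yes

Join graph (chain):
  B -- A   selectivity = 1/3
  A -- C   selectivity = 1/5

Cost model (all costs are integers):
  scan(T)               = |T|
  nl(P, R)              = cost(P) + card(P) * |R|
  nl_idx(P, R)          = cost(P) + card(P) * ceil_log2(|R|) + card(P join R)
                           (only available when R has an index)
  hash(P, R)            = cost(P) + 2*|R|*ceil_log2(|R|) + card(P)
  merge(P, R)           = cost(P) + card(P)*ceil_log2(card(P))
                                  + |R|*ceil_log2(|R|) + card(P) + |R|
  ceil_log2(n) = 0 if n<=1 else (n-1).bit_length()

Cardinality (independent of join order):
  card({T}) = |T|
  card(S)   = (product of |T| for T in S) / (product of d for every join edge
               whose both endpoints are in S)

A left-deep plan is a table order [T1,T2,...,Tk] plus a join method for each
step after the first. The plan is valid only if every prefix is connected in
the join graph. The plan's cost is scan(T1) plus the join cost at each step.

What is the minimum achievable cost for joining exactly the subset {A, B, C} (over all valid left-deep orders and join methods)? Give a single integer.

Selinger DP over subsets of {A,B,C}:
  {B}: scan cost=150, card=150
  {A}: scan cost=100, card=100
  {C}: scan cost=120, card=120
  {AB}: card=5000; try (A,hash)→1700, (B,merge)→2250, (A,merge)→2300, (B,hash)→2600, (B,nl)→15100, (A,nl)→15150; best=1700 via (A,hash)
  {AC}: card=2400; try (A,hash)→1640, (C,merge)→1860, (C,hash)→1880, (A,merge)→1880, (C,nl_idx)→3200, (C,nl)→12100 …(+1); best=1640 via (A,hash)
  {ABC}: card=120000; try (B,hash)→6440, (C,hash)→8380, (B,merge)→34190, (C,merge)→72660, (C,nl_idx)→156700, (B,nl)→361640 …(+1); best=6440 via (B,hash)

6440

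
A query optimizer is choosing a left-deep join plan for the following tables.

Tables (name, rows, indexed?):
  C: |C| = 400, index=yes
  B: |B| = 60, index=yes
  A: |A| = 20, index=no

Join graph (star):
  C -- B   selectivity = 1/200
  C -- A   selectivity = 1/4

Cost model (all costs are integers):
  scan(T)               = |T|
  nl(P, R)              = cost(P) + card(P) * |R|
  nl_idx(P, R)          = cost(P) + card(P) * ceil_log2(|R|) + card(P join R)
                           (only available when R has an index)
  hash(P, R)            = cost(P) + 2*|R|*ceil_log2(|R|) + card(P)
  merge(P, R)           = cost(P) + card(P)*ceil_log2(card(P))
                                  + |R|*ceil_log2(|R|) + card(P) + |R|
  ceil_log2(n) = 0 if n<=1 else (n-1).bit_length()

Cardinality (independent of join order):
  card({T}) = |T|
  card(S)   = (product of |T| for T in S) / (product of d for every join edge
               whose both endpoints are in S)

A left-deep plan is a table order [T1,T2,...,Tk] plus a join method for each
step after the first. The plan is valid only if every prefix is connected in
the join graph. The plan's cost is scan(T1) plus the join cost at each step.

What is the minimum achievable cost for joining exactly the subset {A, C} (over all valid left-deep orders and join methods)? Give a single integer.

Selinger DP over subsets of {A,C}:
  {C}: scan cost=400, card=400
  {A}: scan cost=20, card=20
  {AC}: card=2000; try (A,hash)→1000, (C,nl_idx)→2200, (C,merge)→4140, (A,merge)→4520, (C,hash)→7240, (C,nl)→8020 …(+1); best=1000 via (A,hash)

1000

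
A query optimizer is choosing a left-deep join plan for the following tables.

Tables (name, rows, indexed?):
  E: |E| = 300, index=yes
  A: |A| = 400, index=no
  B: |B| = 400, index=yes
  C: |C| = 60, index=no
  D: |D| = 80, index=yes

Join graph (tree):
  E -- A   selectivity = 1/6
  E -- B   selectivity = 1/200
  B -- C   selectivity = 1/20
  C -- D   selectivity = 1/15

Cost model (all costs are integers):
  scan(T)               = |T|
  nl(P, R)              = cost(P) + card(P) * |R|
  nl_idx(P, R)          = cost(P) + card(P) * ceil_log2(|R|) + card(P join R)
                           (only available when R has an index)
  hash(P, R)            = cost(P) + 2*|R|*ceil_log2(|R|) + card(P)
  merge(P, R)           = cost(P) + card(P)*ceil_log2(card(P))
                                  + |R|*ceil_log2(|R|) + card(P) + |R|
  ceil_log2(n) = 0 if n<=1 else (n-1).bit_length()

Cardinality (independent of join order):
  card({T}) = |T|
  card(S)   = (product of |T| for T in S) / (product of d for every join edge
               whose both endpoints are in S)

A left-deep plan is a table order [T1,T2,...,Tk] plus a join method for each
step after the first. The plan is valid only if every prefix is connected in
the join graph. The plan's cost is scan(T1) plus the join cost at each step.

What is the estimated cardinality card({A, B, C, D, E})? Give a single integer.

640000

Tables in S: A(400), B(400), C(60), D(80), E(300)
Edges inside S: E-A(d=6), E-B(d=200), B-C(d=20), C-D(d=15)
numerator = 400 * 400 * 60 * 80 * 300 = 230400000000
denominator = 6 * 200 * 20 * 15 = 360000
card(S) = 230400000000 / 360000 = 640000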